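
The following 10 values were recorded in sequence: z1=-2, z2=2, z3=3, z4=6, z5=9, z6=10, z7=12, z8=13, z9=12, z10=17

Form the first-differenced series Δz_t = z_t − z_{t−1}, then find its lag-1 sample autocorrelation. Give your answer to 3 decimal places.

-0.319

First differences Δz: 4, 1, 3, 3, 1, 2, 1, -1, 5
Mean of differences = 2.1111
Numerator Σ(Δz_t−Δz̄)(Δz_{t+1}−Δz̄) = -8.5679
Denominator Σ(Δz_t−Δz̄)² = 26.8889
r_1(Δz) = -8.5679 / 26.8889 = -0.319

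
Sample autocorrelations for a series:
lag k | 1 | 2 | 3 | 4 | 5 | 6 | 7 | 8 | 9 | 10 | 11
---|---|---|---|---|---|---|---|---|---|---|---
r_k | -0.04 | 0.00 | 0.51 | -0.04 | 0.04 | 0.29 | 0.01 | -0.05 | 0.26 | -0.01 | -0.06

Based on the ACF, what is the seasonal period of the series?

3

The largest autocorrelation is r_3 = 0.51, with weaker echoes at lags 6 (0.29) and 9 (0.26); the remaining lags stay at or below 0.04.
The dominant spike at lag 3 indicates a seasonal period of 3.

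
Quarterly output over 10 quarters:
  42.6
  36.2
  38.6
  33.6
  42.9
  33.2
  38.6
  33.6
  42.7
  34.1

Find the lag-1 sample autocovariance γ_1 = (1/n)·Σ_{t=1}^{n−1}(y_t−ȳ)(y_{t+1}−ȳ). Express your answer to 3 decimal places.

-10.356

Mean ȳ = (42.6 + 36.2 + 38.6 + 33.6 + 42.9 + 33.2 + 38.6 + 33.6 + 42.7 + 34.1)/10 = 37.6100
Σ_{t=1}^{9}(y_t−ȳ)(y_{t+1}−ȳ) = -103.5561
γ_1 = -103.5561 / 10 = -10.356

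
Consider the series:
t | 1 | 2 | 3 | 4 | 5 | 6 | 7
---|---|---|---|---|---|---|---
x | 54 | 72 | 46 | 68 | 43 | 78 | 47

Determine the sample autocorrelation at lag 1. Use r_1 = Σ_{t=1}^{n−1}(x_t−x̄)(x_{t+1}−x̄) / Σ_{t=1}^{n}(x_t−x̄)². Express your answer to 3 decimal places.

Mean x̄ = (54 + 72 + 46 + 68 + 43 + 78 + 47)/7 = 58.2857
Numerator Σ_{t=1}^{6}(x_t−x̄)(x_{t+1}−x̄) = -1018.9388
Denominator Σ(x_t−x̄)² = 1201.4286
r_1 = -1018.9388 / 1201.4286 = -0.848

-0.848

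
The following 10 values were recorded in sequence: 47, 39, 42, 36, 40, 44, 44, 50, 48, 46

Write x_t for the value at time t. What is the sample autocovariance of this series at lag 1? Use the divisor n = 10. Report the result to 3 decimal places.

Mean x̄ = (47 + 39 + 42 + 36 + 40 + 44 + 44 + 50 + 48 + 46)/10 = 43.6000
Σ_{t=1}^{9}(x_t−x̄)(x_{t+1}−x̄) = 71.2400
γ_1 = 71.2400 / 10 = 7.124

7.124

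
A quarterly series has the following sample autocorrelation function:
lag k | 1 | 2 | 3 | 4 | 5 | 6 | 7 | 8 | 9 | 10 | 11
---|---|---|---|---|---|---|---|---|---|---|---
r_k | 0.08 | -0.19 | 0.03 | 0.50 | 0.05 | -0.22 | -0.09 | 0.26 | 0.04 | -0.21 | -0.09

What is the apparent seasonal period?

The largest autocorrelation is r_4 = 0.50, with a weaker echo at lag 8 (0.26); the remaining lags stay at or below 0.08.
The dominant spike at lag 4 indicates a seasonal period of 4.

4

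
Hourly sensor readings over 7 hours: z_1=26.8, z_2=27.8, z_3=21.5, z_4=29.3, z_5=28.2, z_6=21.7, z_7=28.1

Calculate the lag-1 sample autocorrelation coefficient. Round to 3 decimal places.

-0.520

Mean z̄ = (26.8 + 27.8 + 21.5 + 29.3 + 28.2 + 21.7 + 28.1)/7 = 26.2000
Σ(z_t−z̄)(z_{t+1}−z̄) = (0.9600) + (-7.5200) + (-14.5700) + (6.2000) + (-9.0000) + (-8.5500) = -32.4800
Denominator Σ(z_t−z̄)² = 62.4800
r_1 = -32.4800 / 62.4800 = -0.520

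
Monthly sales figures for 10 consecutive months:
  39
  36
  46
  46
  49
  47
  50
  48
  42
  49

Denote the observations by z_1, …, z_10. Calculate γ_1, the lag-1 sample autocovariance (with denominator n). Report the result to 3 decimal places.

6.116

Mean z̄ = (39 + 36 + 46 + 46 + 49 + 47 + 50 + 48 + 42 + 49)/10 = 45.2000
Σ_{t=1}^{9}(z_t−z̄)(z_{t+1}−z̄) = 61.1600
γ_1 = 61.1600 / 10 = 6.116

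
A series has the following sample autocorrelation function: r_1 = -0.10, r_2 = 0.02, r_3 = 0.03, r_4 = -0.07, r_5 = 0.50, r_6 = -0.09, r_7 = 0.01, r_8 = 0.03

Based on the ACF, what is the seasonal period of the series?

The largest autocorrelation is r_5 = 0.50; the remaining lags stay at or below 0.03.
The dominant spike at lag 5 indicates a seasonal period of 5.

5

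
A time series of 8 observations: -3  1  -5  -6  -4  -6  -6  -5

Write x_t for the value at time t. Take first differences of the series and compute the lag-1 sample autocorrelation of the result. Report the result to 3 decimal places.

-0.425

First differences Δx: 4, -6, -1, 2, -2, 0, 1
Mean of differences = -0.2857
Numerator Σ(Δx_t−Δx̄)(Δx_{t+1}−Δx̄) = -26.0816
Denominator Σ(Δx_t−Δx̄)² = 61.4286
r_1(Δx) = -26.0816 / 61.4286 = -0.425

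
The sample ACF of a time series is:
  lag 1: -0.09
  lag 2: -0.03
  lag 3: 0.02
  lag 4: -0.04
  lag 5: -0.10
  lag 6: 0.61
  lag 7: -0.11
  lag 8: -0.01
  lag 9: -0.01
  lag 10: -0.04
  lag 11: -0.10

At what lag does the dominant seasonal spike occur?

6

The largest autocorrelation is r_6 = 0.61; the remaining lags stay at or below 0.02.
The dominant spike at lag 6 indicates a seasonal period of 6.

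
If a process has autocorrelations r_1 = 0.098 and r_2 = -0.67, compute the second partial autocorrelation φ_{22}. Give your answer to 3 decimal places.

φ_{22} = (r_2 − r_1²) / (1 − r_1²)
r_1² = (0.098)² = 0.009604
Numerator = -0.67 − 0.0096 = -0.6796; denominator = 1 − 0.0096 = 0.9904
φ_{22} = -0.6796 / 0.9904 = -0.686

-0.686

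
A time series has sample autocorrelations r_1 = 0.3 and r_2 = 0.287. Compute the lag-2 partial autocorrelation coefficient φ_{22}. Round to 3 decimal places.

φ_{22} = (r_2 − r_1²) / (1 − r_1²)
r_1² = (0.3)² = 0.09
Numerator = 0.287 − 0.0900 = 0.1970; denominator = 1 − 0.0900 = 0.9100
φ_{22} = 0.1970 / 0.9100 = 0.216

0.216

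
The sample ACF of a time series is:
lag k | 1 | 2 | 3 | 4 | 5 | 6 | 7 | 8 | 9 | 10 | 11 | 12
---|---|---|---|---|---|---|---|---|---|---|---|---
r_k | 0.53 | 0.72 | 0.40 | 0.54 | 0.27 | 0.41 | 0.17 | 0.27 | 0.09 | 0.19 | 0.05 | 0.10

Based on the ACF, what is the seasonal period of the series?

The largest autocorrelation is r_2 = 0.72, with a weaker echo at lag 4 (0.54); the remaining lags stay at or below 0.53.
The dominant spike at lag 2 indicates a seasonal period of 2.

2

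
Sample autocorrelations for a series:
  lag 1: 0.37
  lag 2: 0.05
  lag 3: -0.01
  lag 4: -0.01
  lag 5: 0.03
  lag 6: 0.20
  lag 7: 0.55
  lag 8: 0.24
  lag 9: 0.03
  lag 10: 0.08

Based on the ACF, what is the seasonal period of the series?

7

The largest autocorrelation is r_7 = 0.55; the remaining lags stay at or below 0.37. The elevated value at lag 1 (0.37), dropping to 0.05 at lag 2, reflects decaying short-term dependence rather than seasonality.
The dominant spike at lag 7 indicates a seasonal period of 7.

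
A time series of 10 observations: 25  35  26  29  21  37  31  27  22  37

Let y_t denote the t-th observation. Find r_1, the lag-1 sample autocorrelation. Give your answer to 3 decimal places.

-0.439

Mean ȳ = (25 + 35 + 26 + 29 + 21 + 37 + 31 + 27 + 22 + 37)/10 = 29.0000
Numerator Σ_{t=1}^{9}(y_t−ȳ)(y_{t+1}−ȳ) = -136.0000
Denominator Σ(y_t−ȳ)² = 310.0000
r_1 = -136.0000 / 310.0000 = -0.439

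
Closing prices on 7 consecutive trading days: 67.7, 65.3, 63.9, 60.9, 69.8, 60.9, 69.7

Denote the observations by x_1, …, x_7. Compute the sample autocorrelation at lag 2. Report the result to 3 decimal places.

Mean x̄ = (67.7 + 65.3 + 63.9 + 60.9 + 69.8 + 60.9 + 69.7)/7 = 65.4571
Deviations from mean: 2.2429, -0.1571, -1.5571, -4.5571, 4.3429, -4.5571, 4.2429
Σ(x_t−x̄)(x_{t+2}−x̄) = (-3.4924) + (0.7161) + (-6.7624) + (20.7676) + (18.4261) = 29.6549
Denominator Σ(x_t−x̄)² = 85.8771
r_2 = 29.6549 / 85.8771 = 0.345

0.345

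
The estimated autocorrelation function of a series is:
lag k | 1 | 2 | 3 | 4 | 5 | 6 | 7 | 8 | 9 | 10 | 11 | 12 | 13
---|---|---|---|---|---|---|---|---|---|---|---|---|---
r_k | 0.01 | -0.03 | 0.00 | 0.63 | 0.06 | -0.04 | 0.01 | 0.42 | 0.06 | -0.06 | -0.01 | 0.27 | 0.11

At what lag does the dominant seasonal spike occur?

4

The largest autocorrelation is r_4 = 0.63, with weaker echoes at lags 8 (0.42) and 12 (0.27); the remaining lags stay at or below 0.11.
The dominant spike at lag 4 indicates a seasonal period of 4.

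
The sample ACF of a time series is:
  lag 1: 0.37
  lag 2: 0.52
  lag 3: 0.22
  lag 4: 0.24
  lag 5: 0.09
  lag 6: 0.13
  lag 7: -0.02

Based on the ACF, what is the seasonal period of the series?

The largest autocorrelation is r_2 = 0.52; the remaining lags stay at or below 0.37.
The dominant spike at lag 2 indicates a seasonal period of 2.

2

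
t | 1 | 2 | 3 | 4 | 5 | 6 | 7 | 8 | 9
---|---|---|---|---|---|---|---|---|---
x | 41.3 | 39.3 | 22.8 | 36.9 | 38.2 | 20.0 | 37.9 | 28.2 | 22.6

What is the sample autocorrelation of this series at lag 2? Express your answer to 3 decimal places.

Mean x̄ = (41.3 + 39.3 + 22.8 + 36.9 + 38.2 + 20.0 + 37.9 + 28.2 + 22.6)/9 = 31.9111
Numerator Σ_{t=1}^{7}(x_t−x̄)(x_{t+2}−x̄) = -139.2991
Denominator Σ(x_t−x̄)² = 568.4089
r_2 = -139.2991 / 568.4089 = -0.245

-0.245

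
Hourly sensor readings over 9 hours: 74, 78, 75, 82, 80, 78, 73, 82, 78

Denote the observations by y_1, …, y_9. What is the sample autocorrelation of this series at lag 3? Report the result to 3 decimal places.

-0.313

Mean ȳ = (74 + 78 + 75 + 82 + 80 + 78 + 73 + 82 + 78)/9 = 77.7778
Numerator Σ_{t=1}^{6}(y_t−ȳ)(y_{t+3}−ȳ) = -26.8148
Denominator Σ(y_t−ȳ)² = 85.5556
r_3 = -26.8148 / 85.5556 = -0.313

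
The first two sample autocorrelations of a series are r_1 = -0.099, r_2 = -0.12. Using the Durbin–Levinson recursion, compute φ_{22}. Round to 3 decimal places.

φ_{22} = (r_2 − r_1²) / (1 − r_1²)
r_1² = (-0.099)² = 0.009801
Numerator = -0.12 − 0.0098 = -0.1298; denominator = 1 − 0.0098 = 0.9902
φ_{22} = -0.1298 / 0.9902 = -0.131

-0.131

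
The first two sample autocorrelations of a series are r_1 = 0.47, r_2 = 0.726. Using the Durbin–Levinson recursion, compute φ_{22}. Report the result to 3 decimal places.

φ_{22} = (r_2 − r_1²) / (1 − r_1²)
r_1² = (0.47)² = 0.2209
Numerator = 0.726 − 0.2209 = 0.5051; denominator = 1 − 0.2209 = 0.7791
φ_{22} = 0.5051 / 0.7791 = 0.648

0.648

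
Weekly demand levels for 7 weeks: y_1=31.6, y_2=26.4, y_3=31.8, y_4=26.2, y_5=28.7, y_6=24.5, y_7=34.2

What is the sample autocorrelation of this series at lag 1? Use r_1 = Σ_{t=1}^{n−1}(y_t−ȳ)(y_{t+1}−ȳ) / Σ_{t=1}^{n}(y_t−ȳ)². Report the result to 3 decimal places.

Mean ȳ = (31.6 + 26.4 + 31.8 + 26.2 + 28.7 + 24.5 + 34.2)/7 = 29.0571
Σ(y_t−ȳ)(y_{t+1}−ȳ) = (-6.7567) + (-7.2882) + (-7.8367) + (1.0204) + (1.6276) + (-23.4367) = -42.6704
Denominator Σ(y_t−ȳ)² = 76.5571
r_1 = -42.6704 / 76.5571 = -0.557

-0.557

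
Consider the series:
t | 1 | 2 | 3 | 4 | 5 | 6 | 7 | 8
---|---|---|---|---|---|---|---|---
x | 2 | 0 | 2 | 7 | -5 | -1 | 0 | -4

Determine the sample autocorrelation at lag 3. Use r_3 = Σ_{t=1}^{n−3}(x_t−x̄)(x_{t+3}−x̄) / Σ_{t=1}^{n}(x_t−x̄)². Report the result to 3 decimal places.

Mean x̄ = (2 + 0 + 2 + 7 − 5 − 1 + 0 − 4)/8 = 0.1250
Σ(x_t−x̄)(x_{t+3}−x̄) = (12.8906) + (0.6406) + (-2.1094) + (-0.8594) + (21.1406) = 31.7031
Denominator Σ(x_t−x̄)² = 98.8750
r_3 = 31.7031 / 98.8750 = 0.321

0.321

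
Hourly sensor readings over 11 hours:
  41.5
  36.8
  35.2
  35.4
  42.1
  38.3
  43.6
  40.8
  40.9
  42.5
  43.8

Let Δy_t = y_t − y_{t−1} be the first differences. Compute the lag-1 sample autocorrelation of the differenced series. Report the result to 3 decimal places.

First differences Δy: -4.7, -1.6, 0.2, 6.7, -3.8, 5.3, -2.8, 0.1, 1.6, 1.3
Mean of differences = 0.2300
Numerator Σ(Δy_t−Δȳ)(Δy_{t+1}−Δȳ) = -51.3039
Denominator Σ(Δy_t−Δȳ)² = 123.6810
r_1(Δy) = -51.3039 / 123.6810 = -0.415

-0.415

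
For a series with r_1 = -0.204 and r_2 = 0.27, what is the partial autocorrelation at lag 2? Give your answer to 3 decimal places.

φ_{22} = (r_2 − r_1²) / (1 − r_1²)
r_1² = (-0.204)² = 0.041616
Numerator = 0.27 − 0.0416 = 0.2284; denominator = 1 − 0.0416 = 0.9584
φ_{22} = 0.2284 / 0.9584 = 0.238

0.238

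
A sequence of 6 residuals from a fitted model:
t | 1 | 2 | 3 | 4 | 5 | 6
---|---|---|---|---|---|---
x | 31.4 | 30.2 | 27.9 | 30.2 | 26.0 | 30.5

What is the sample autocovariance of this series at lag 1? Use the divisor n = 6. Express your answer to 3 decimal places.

Mean x̄ = (31.4 + 30.2 + 27.9 + 30.2 + 26.0 + 30.5)/6 = 29.3667
Deviations: 2.0333, 0.8333, -1.4667, 0.8333, -3.3667, 1.1333
Σ_{t=1}^{5}(x_t−x̄)(x_{t+1}−x̄) = -7.3711
γ_1 = -7.3711 / 6 = -1.229

-1.229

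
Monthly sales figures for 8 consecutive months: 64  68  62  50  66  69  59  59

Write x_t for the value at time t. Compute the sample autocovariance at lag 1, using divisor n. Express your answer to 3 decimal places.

-2.533

Mean x̄ = (64 + 68 + 62 + 50 + 66 + 69 + 59 + 59)/8 = 62.1250
Σ_{t=1}^{7}(x_t−x̄)(x_{t+1}−x̄) = -20.2656
γ_1 = -20.2656 / 8 = -2.533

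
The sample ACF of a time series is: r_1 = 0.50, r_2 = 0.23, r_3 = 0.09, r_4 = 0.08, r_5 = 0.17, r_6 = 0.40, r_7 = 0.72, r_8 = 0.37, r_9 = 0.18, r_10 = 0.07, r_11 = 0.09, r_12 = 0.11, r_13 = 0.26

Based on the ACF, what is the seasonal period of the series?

7

The largest autocorrelation is r_7 = 0.72; the remaining lags stay at or below 0.50. The elevated value at lag 1 (0.50), dropping to 0.23 at lag 2, reflects decaying short-term dependence rather than seasonality.
The dominant spike at lag 7 indicates a seasonal period of 7.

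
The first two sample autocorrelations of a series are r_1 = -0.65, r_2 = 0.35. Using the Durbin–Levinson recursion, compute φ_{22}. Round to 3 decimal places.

-0.126

φ_{22} = (r_2 − r_1²) / (1 − r_1²)
r_1² = (-0.65)² = 0.4225
Numerator = 0.35 − 0.4225 = -0.0725; denominator = 1 − 0.4225 = 0.5775
φ_{22} = -0.0725 / 0.5775 = -0.126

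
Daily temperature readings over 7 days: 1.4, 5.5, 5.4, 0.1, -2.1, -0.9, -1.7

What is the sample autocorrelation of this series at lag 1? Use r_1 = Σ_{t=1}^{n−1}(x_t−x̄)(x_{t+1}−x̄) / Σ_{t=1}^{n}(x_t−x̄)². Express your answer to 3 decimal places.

Mean x̄ = (1.4 + 5.5 + 5.4 + 0.1 − 2.1 − 0.9 − 1.7)/7 = 1.1000
Deviations from mean: 0.3000, 4.4000, 4.3000, -1.0000, -3.2000, -2.0000, -2.8000
Σ(x_t−x̄)(x_{t+1}−x̄) = (1.3200) + (18.9200) + (-4.3000) + (3.2000) + (6.4000) + (5.6000) = 31.1400
Denominator Σ(x_t−x̄)² = 61.0200
r_1 = 31.1400 / 61.0200 = 0.510

0.510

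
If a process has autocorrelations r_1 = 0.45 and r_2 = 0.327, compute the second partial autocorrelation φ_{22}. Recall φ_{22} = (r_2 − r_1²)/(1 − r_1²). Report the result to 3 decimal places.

0.156

φ_{22} = (r_2 − r_1²) / (1 − r_1²)
r_1² = (0.45)² = 0.2025
Numerator = 0.327 − 0.2025 = 0.1245; denominator = 1 − 0.2025 = 0.7975
φ_{22} = 0.1245 / 0.7975 = 0.156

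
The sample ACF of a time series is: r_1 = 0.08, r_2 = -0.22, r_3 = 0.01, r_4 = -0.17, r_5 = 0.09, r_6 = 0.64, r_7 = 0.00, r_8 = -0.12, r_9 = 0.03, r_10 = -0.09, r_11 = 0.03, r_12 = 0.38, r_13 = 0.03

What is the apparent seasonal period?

The largest autocorrelation is r_6 = 0.64, with a weaker echo at lag 12 (0.38); the remaining lags stay at or below 0.09.
The dominant spike at lag 6 indicates a seasonal period of 6.

6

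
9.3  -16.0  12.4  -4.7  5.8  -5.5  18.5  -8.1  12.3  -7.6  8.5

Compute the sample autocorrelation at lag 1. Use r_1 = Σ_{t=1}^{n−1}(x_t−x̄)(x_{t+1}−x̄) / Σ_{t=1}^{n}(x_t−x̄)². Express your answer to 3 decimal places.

-0.819

Mean x̄ = (9.3 − 16.0 + 12.4 − 4.7 + 5.8 − 5.5 + 18.5 − 8.1 + 12.3 − 7.6 + 8.5)/11 = 2.2636
Numerator Σ_{t=1}^{10}(x_t−x̄)(x_{t+1}−x̄) = -995.1459
Denominator Σ(x_t−x̄)² = 1215.0255
r_1 = -995.1459 / 1215.0255 = -0.819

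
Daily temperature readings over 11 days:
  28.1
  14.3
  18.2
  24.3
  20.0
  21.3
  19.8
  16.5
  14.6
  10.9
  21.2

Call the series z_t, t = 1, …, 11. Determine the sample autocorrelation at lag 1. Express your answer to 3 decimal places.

-0.029

Mean z̄ = (28.1 + 14.3 + 18.2 + 24.3 + 20.0 + 21.3 + 19.8 + 16.5 + 14.6 + 10.9 + 21.2)/11 = 19.0182
Numerator Σ_{t=1}^{10}(z_t−z̄)(z_{t+1}−z̄) = -6.7885
Denominator Σ(z_t−z̄)² = 236.6164
r_1 = -6.7885 / 236.6164 = -0.029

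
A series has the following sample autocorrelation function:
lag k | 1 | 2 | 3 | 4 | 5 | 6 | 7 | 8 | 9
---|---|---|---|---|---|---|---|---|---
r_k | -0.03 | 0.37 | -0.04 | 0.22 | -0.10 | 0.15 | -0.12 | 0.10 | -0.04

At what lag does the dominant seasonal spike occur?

2

The largest autocorrelation is r_2 = 0.37, with weaker echoes at lags 4 (0.22) and 6 (0.15); the remaining lags stay at or below 0.10.
The dominant spike at lag 2 indicates a seasonal period of 2.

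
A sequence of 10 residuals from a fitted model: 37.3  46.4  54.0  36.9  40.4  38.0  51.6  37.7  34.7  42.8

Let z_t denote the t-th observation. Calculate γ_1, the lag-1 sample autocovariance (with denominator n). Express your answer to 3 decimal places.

Mean z̄ = (37.3 + 46.4 + 54.0 + 36.9 + 40.4 + 38.0 + 51.6 + 37.7 + 34.7 + 42.8)/10 = 41.9800
Σ_{t=1}^{9}(z_t−z̄)(z_{t+1}−z̄) = -68.5764
γ_1 = -68.5764 / 10 = -6.858

-6.858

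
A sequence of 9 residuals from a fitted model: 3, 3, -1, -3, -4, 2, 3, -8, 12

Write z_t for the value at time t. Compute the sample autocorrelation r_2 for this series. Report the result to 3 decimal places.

Mean z̄ = (3 + 3 − 1 − 3 − 4 + 2 + 3 − 8 + 12)/9 = 0.7778
Numerator Σ_{t=1}^{7}(z_t−z̄)(z_{t+2}−z̄) = -4.8765
Denominator Σ(z_t−z̄)² = 259.5556
r_2 = -4.8765 / 259.5556 = -0.019

-0.019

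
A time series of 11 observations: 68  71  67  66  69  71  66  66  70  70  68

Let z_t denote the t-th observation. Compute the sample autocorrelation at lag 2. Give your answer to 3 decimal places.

Mean z̄ = (68 + 71 + 67 + 66 + 69 + 71 + 66 + 66 + 70 + 70 + 68)/11 = 68.3636
Numerator Σ_{t=1}^{9}(z_t−z̄)(z_{t+2}−z̄) = -28.9008
Denominator Σ(z_t−z̄)² = 38.5455
r_2 = -28.9008 / 38.5455 = -0.750

-0.750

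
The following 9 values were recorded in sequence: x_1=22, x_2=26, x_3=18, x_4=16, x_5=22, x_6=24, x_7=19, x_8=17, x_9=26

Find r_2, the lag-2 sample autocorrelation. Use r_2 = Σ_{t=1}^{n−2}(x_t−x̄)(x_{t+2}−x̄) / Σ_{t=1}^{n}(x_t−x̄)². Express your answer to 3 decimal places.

-0.604

Mean x̄ = (22 + 26 + 18 + 16 + 22 + 24 + 19 + 17 + 26)/9 = 21.1111
Numerator Σ_{t=1}^{7}(x_t−x̄)(x_{t+2}−x̄) = -69.3580
Denominator Σ(x_t−x̄)² = 114.8889
r_2 = -69.3580 / 114.8889 = -0.604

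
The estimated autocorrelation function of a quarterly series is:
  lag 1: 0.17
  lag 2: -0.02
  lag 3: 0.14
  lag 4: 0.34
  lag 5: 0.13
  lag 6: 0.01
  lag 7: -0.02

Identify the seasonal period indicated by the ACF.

4

The largest autocorrelation is r_4 = 0.34; the remaining lags stay at or below 0.17.
The dominant spike at lag 4 indicates a seasonal period of 4.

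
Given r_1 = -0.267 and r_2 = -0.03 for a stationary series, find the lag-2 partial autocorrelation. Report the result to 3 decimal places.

φ_{22} = (r_2 − r_1²) / (1 − r_1²)
r_1² = (-0.267)² = 0.071289
Numerator = -0.03 − 0.0713 = -0.1013; denominator = 1 − 0.0713 = 0.9287
φ_{22} = -0.1013 / 0.9287 = -0.109

-0.109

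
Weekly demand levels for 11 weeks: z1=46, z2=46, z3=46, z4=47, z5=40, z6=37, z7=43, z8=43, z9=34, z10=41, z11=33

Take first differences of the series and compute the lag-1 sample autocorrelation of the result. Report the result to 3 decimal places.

-0.482

First differences Δz: 0, 0, 1, -7, -3, 6, 0, -9, 7, -8
Mean of differences = -1.3000
Numerator Σ(Δz_t−Δz̄)(Δz_{t+1}−Δz̄) = -131.1900
Denominator Σ(Δz_t−Δz̄)² = 272.1000
r_1(Δz) = -131.1900 / 272.1000 = -0.482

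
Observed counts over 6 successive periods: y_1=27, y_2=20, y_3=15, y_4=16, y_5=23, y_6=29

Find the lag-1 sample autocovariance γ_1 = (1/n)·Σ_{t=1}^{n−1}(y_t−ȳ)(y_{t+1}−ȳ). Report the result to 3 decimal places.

7.037

Mean ȳ = (27 + 20 + 15 + 16 + 23 + 29)/6 = 21.6667
Deviations: 5.3333, -1.6667, -6.6667, -5.6667, 1.3333, 7.3333
Σ_{t=1}^{5}(y_t−ȳ)(y_{t+1}−ȳ) = 42.2222
γ_1 = 42.2222 / 6 = 7.037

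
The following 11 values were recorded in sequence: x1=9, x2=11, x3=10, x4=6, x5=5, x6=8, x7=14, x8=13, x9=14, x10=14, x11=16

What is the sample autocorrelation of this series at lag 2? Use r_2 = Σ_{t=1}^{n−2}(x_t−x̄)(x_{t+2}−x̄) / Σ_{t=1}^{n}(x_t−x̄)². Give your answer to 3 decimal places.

0.217

Mean x̄ = (9 + 11 + 10 + 6 + 5 + 8 + 14 + 13 + 14 + 14 + 16)/11 = 10.9091
Numerator Σ_{t=1}^{9}(x_t−x̄)(x_{t+2}−x̄) = 28.3471
Denominator Σ(x_t−x̄)² = 130.9091
r_2 = 28.3471 / 130.9091 = 0.217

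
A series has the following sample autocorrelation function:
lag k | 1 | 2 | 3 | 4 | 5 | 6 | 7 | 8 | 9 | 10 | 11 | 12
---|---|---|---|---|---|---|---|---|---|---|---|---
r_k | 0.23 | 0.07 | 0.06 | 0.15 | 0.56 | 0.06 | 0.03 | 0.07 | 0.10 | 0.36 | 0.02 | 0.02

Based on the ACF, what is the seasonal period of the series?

5

The largest autocorrelation is r_5 = 0.56, with a weaker echo at lag 10 (0.36); the remaining lags stay at or below 0.23. The elevated value at lag 1 (0.23), dropping to 0.07 at lag 2, reflects decaying short-term dependence rather than seasonality.
The dominant spike at lag 5 indicates a seasonal period of 5.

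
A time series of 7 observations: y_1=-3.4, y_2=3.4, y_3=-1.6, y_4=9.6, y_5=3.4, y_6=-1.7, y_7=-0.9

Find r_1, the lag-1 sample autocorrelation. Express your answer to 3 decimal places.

-0.180

Mean ȳ = (-3.4 + 3.4 − 1.6 + 9.6 + 3.4 − 1.7 − 0.9)/7 = 1.2571
Deviations from mean: -4.6571, 2.1429, -2.8571, 8.3429, 2.1429, -2.9571, -2.1571
Numerator Σ_{t=1}^{6}(y_t−ȳ)(y_{t+1}−ȳ) = -22.0190
Denominator Σ(y_t−ȳ)² = 122.0371
r_1 = -22.0190 / 122.0371 = -0.180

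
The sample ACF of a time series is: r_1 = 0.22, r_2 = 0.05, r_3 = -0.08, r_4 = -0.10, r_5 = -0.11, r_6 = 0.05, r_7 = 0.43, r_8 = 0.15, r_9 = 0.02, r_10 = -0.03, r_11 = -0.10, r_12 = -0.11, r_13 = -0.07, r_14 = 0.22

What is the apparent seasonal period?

7

The largest autocorrelation is r_7 = 0.43; the remaining lags stay at or below 0.22. The elevated value at lag 1 (0.22), dropping to 0.05 at lag 2, reflects decaying short-term dependence rather than seasonality.
The dominant spike at lag 7 indicates a seasonal period of 7.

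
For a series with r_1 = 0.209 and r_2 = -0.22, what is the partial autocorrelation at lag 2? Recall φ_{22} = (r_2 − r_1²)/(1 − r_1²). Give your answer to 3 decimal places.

φ_{22} = (r_2 − r_1²) / (1 − r_1²)
r_1² = (0.209)² = 0.043681
Numerator = -0.22 − 0.0437 = -0.2637; denominator = 1 − 0.0437 = 0.9563
φ_{22} = -0.2637 / 0.9563 = -0.276

-0.276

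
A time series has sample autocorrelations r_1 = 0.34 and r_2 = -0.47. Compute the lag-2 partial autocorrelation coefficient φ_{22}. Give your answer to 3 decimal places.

-0.662

φ_{22} = (r_2 − r_1²) / (1 − r_1²)
r_1² = (0.34)² = 0.1156
Numerator = -0.47 − 0.1156 = -0.5856; denominator = 1 − 0.1156 = 0.8844
φ_{22} = -0.5856 / 0.8844 = -0.662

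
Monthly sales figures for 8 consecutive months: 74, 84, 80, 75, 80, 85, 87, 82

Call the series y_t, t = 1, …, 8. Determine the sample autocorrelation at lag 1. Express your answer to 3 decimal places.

0.098

Mean ȳ = (74 + 84 + 80 + 75 + 80 + 85 + 87 + 82)/8 = 80.8750
Deviations from mean: -6.8750, 3.1250, -0.8750, -5.8750, -0.8750, 4.1250, 6.1250, 1.1250
Σ(y_t−ȳ)(y_{t+1}−ȳ) = (-21.4844) + (-2.7344) + (5.1406) + (5.1406) + (-3.6094) + (25.2656) + (6.8906) = 14.6094
Denominator Σ(y_t−ȳ)² = 148.8750
r_1 = 14.6094 / 148.8750 = 0.098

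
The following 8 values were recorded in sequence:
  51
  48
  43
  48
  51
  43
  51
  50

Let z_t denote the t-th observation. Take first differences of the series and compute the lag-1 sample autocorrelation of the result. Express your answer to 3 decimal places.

-0.460

First differences Δz: -3, -5, 5, 3, -8, 8, -1
Mean of differences = -0.1429
Numerator Σ(Δz_t−Δz̄)(Δz_{t+1}−Δz̄) = -90.5918
Denominator Σ(Δz_t−Δz̄)² = 196.8571
r_1(Δz) = -90.5918 / 196.8571 = -0.460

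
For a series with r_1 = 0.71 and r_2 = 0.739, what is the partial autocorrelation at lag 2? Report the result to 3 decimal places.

φ_{22} = (r_2 − r_1²) / (1 − r_1²)
r_1² = (0.71)² = 0.5041
Numerator = 0.739 − 0.5041 = 0.2349; denominator = 1 − 0.5041 = 0.4959
φ_{22} = 0.2349 / 0.4959 = 0.474

0.474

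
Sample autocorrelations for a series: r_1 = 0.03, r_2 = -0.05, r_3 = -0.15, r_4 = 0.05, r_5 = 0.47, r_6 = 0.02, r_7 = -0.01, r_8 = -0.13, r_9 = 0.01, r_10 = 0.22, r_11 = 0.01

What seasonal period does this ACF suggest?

5

The largest autocorrelation is r_5 = 0.47, with a weaker echo at lag 10 (0.22); the remaining lags stay at or below 0.05.
The dominant spike at lag 5 indicates a seasonal period of 5.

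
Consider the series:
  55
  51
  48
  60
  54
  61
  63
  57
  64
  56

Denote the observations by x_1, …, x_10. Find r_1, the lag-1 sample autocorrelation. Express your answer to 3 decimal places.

Mean x̄ = (55 + 51 + 48 + 60 + 54 + 61 + 63 + 57 + 64 + 56)/10 = 56.9000
Numerator Σ_{t=1}^{9}(x_t−x̄)(x_{t+1}−x̄) = 35.1900
Denominator Σ(x_t−x̄)² = 240.9000
r_1 = 35.1900 / 240.9000 = 0.146

0.146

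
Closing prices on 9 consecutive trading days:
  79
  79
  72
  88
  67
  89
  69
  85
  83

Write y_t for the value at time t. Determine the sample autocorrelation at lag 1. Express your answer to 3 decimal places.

-0.812

Mean ȳ = (79 + 79 + 72 + 88 + 67 + 89 + 69 + 85 + 83)/9 = 79.0000
Numerator Σ_{t=1}^{8}(y_t−ȳ)(y_{t+1}−ȳ) = -427.0000
Denominator Σ(y_t−ȳ)² = 526.0000
r_1 = -427.0000 / 526.0000 = -0.812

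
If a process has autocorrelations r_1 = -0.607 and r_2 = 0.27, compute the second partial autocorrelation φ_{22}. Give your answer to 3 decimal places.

φ_{22} = (r_2 − r_1²) / (1 − r_1²)
r_1² = (-0.607)² = 0.368449
Numerator = 0.27 − 0.3684 = -0.0984; denominator = 1 − 0.3684 = 0.6316
φ_{22} = -0.0984 / 0.6316 = -0.156

-0.156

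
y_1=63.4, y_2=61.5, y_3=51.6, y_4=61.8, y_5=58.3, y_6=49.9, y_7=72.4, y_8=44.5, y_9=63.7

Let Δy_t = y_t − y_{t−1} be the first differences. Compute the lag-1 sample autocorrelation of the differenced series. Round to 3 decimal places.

First differences Δy: -1.9, -9.9, 10.2, -3.5, -8.4, 22.5, -27.9, 19.2
Mean of differences = 0.0375
Numerator Σ(Δy_t−Δȳ)(Δy_{t+1}−Δȳ) = -1440.2639
Denominator Σ(Δy_t−Δȳ)² = 1941.7588
r_1(Δy) = -1440.2639 / 1941.7588 = -0.742

-0.742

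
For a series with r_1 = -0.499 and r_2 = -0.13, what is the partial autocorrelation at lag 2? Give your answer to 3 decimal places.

-0.505

φ_{22} = (r_2 − r_1²) / (1 − r_1²)
r_1² = (-0.499)² = 0.249001
Numerator = -0.13 − 0.2490 = -0.3790; denominator = 1 − 0.2490 = 0.7510
φ_{22} = -0.3790 / 0.7510 = -0.505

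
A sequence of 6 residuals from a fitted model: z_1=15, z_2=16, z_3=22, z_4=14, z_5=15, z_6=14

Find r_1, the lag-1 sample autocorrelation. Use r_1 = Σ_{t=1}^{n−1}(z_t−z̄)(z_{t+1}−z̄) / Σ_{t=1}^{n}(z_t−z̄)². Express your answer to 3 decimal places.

-0.174

Mean z̄ = (15 + 16 + 22 + 14 + 15 + 14)/6 = 16.0000
Numerator Σ_{t=1}^{5}(z_t−z̄)(z_{t+1}−z̄) = -8.0000
Denominator Σ(z_t−z̄)² = 46.0000
r_1 = -8.0000 / 46.0000 = -0.174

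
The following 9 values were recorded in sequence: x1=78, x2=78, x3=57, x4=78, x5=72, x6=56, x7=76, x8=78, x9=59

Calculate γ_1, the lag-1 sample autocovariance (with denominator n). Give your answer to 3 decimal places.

-31.240

Mean x̄ = (78 + 78 + 57 + 78 + 72 + 56 + 76 + 78 + 59)/9 = 70.2222
Σ_{t=1}^{8}(x_t−x̄)(x_{t+1}−x̄) = -281.1605
γ_1 = -281.1605 / 9 = -31.240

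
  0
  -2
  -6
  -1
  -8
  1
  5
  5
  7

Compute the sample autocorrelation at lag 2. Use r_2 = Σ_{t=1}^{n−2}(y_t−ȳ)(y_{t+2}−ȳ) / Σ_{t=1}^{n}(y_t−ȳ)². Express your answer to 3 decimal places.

0.244

Mean ȳ = (0 − 2 − 6 − 1 − 8 + 1 + 5 + 5 + 7)/9 = 0.1111
Numerator Σ_{t=1}^{7}(y_t−ȳ)(y_{t+2}−ȳ) = 49.9753
Denominator Σ(y_t−ȳ)² = 204.8889
r_2 = 49.9753 / 204.8889 = 0.244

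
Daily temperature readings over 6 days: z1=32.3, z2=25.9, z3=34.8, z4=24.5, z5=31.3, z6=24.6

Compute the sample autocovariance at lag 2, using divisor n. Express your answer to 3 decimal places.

Mean z̄ = (32.3 + 25.9 + 34.8 + 24.5 + 31.3 + 24.6)/6 = 28.9000
Σ_{t=1}^{4}(z_t−z̄)(z_{t+2}−z̄) = 66.3400
γ_2 = 66.3400 / 6 = 11.057

11.057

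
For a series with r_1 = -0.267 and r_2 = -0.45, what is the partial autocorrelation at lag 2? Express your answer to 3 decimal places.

-0.561

φ_{22} = (r_2 − r_1²) / (1 − r_1²)
r_1² = (-0.267)² = 0.071289
Numerator = -0.45 − 0.0713 = -0.5213; denominator = 1 − 0.0713 = 0.9287
φ_{22} = -0.5213 / 0.9287 = -0.561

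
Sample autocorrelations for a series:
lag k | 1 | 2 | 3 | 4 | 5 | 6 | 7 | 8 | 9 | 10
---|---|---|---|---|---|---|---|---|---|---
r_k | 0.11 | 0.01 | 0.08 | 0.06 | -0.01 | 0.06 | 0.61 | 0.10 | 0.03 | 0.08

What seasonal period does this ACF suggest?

7

The largest autocorrelation is r_7 = 0.61; the remaining lags stay at or below 0.11.
The dominant spike at lag 7 indicates a seasonal period of 7.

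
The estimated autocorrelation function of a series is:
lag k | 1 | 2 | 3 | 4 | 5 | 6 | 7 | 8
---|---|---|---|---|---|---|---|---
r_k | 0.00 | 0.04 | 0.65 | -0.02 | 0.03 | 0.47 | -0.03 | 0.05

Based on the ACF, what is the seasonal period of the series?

3

The largest autocorrelation is r_3 = 0.65, with a weaker echo at lag 6 (0.47); the remaining lags stay at or below 0.05.
The dominant spike at lag 3 indicates a seasonal period of 3.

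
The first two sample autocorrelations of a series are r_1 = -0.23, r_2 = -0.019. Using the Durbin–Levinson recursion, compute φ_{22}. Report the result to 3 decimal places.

φ_{22} = (r_2 − r_1²) / (1 − r_1²)
r_1² = (-0.23)² = 0.0529
Numerator = -0.019 − 0.0529 = -0.0719; denominator = 1 − 0.0529 = 0.9471
φ_{22} = -0.0719 / 0.9471 = -0.076

-0.076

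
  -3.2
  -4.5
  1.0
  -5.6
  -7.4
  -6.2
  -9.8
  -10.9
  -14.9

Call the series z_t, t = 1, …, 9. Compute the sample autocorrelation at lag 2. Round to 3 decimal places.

Mean z̄ = (-3.2 − 4.5 + 1.0 − 5.6 − 7.4 − 6.2 − 9.8 − 10.9 − 14.9)/9 = -6.8333
Σ(z_t−z̄)(z_{t+2}−z̄) = (28.4611) + (2.8778) + (-4.4389) + (0.7811) + (1.6811) + (-2.5756) + (23.9311) = 50.7178
Denominator Σ(z_t−z̄)² = 172.6600
r_2 = 50.7178 / 172.6600 = 0.294

0.294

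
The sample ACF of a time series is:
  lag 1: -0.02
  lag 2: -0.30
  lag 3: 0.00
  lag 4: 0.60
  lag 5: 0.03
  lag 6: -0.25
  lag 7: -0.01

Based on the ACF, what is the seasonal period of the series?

4

The largest autocorrelation is r_4 = 0.60; the remaining lags stay at or below 0.03.
The dominant spike at lag 4 indicates a seasonal period of 4.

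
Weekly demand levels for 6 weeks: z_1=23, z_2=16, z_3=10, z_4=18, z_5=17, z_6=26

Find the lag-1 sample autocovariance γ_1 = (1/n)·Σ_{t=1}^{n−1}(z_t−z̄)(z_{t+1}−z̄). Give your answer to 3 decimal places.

0.259

Mean z̄ = (23 + 16 + 10 + 18 + 17 + 26)/6 = 18.3333
Σ_{t=1}^{5}(z_t−z̄)(z_{t+1}−z̄) = 1.5556
γ_1 = 1.5556 / 6 = 0.259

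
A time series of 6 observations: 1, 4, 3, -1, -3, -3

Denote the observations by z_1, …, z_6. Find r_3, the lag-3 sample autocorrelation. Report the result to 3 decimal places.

-0.493

Mean z̄ = (1 + 4 + 3 − 1 − 3 − 3)/6 = 0.1667
Deviations from mean: 0.8333, 3.8333, 2.8333, -1.1667, -3.1667, -3.1667
Σ(z_t−z̄)(z_{t+3}−z̄) = (-0.9722) + (-12.1389) + (-8.9722) = -22.0833
Denominator Σ(z_t−z̄)² = 44.8333
r_3 = -22.0833 / 44.8333 = -0.493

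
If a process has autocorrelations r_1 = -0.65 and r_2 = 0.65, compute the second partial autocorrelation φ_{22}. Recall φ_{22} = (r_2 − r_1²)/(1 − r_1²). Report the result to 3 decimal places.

φ_{22} = (r_2 − r_1²) / (1 − r_1²)
r_1² = (-0.65)² = 0.4225
Numerator = 0.65 − 0.4225 = 0.2275; denominator = 1 − 0.4225 = 0.5775
φ_{22} = 0.2275 / 0.5775 = 0.394

0.394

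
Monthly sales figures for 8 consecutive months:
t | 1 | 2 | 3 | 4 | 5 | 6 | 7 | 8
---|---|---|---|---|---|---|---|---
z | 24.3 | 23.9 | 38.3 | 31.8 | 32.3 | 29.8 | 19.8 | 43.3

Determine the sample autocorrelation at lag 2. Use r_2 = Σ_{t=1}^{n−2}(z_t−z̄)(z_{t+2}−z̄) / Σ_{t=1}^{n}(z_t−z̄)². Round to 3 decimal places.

Mean z̄ = (24.3 + 23.9 + 38.3 + 31.8 + 32.3 + 29.8 + 19.8 + 43.3)/8 = 30.4375
Deviations from mean: -6.1375, -6.5375, 7.8625, 1.3625, 1.8625, -0.6375, -10.6375, 12.8625
Σ(z_t−z̄)(z_{t+2}−z̄) = (-48.2561) + (-8.9073) + (14.6439) + (-0.8686) + (-19.8123) + (-8.1998) = -71.4003
Denominator Σ(z_t−z̄)² = 426.5588
r_2 = -71.4003 / 426.5588 = -0.167

-0.167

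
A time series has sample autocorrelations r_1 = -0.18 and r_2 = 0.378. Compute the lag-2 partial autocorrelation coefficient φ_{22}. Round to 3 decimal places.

φ_{22} = (r_2 − r_1²) / (1 − r_1²)
r_1² = (-0.18)² = 0.0324
Numerator = 0.378 − 0.0324 = 0.3456; denominator = 1 − 0.0324 = 0.9676
φ_{22} = 0.3456 / 0.9676 = 0.357

0.357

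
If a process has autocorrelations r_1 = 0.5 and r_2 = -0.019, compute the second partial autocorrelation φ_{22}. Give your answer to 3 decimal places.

φ_{22} = (r_2 − r_1²) / (1 − r_1²)
r_1² = (0.5)² = 0.25
Numerator = -0.019 − 0.2500 = -0.2690; denominator = 1 − 0.2500 = 0.7500
φ_{22} = -0.2690 / 0.7500 = -0.359

-0.359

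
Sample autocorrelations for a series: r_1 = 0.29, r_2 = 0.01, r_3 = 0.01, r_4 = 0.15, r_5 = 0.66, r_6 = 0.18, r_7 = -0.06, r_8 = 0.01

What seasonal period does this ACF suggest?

The largest autocorrelation is r_5 = 0.66; the remaining lags stay at or below 0.29. The elevated value at lag 1 (0.29), dropping to 0.01 at lag 2, reflects decaying short-term dependence rather than seasonality.
The dominant spike at lag 5 indicates a seasonal period of 5.

5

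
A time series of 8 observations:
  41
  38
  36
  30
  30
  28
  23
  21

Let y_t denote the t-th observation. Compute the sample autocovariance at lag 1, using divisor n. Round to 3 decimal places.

Mean ȳ = (41 + 38 + 36 + 30 + 30 + 28 + 23 + 21)/8 = 30.8750
Deviations: 10.1250, 7.1250, 5.1250, -0.8750, -0.8750, -2.8750, -7.8750, -9.8750
Σ_{t=1}^{7}(y_t−ȳ)(y_{t+1}−ȳ) = 207.8594
γ_1 = 207.8594 / 8 = 25.982

25.982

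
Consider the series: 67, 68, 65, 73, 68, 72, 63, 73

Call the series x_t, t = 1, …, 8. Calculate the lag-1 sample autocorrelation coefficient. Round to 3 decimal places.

Mean x̄ = (67 + 68 + 65 + 73 + 68 + 72 + 63 + 73)/8 = 68.6250
Deviations from mean: -1.6250, -0.6250, -3.6250, 4.3750, -0.6250, 3.3750, -5.6250, 4.3750
Numerator Σ_{t=1}^{7}(x_t−x̄)(x_{t+1}−x̄) = -61.0156
Denominator Σ(x_t−x̄)² = 97.8750
r_1 = -61.0156 / 97.8750 = -0.623

-0.623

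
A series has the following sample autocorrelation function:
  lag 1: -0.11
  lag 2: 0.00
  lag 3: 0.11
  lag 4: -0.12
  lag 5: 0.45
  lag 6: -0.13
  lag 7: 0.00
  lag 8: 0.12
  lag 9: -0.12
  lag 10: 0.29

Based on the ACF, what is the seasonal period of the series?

The largest autocorrelation is r_5 = 0.45, with a weaker echo at lag 10 (0.29); the remaining lags stay at or below 0.12.
The dominant spike at lag 5 indicates a seasonal period of 5.

5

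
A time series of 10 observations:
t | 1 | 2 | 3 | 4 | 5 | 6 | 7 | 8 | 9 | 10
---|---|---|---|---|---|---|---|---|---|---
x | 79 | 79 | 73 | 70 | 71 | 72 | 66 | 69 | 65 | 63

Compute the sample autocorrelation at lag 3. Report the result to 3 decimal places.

0.119

Mean x̄ = (79 + 79 + 73 + 70 + 71 + 72 + 66 + 69 + 65 + 63)/10 = 70.7000
Σ(x_t−x̄)(x_{t+3}−x̄) = (-5.8100) + (2.4900) + (2.9900) + (3.2900) + (-0.5100) + (-7.4100) + (36.1900) = 31.2300
Denominator Σ(x_t−x̄)² = 262.1000
r_3 = 31.2300 / 262.1000 = 0.119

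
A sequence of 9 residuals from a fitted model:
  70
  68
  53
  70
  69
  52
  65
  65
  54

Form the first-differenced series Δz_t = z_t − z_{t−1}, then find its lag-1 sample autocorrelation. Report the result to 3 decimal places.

-0.428

First differences Δz: -2, -15, 17, -1, -17, 13, 0, -11
Mean of differences = -2.0000
Numerator Σ(Δz_t−Δz̄)(Δz_{t+1}−Δz̄) = -456.0000
Denominator Σ(Δz_t−Δz̄)² = 1066.0000
r_1(Δz) = -456.0000 / 1066.0000 = -0.428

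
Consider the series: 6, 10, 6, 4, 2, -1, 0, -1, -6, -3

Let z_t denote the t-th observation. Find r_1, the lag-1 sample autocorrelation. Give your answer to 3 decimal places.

Mean z̄ = (6 + 10 + 6 + 4 + 2 − 1 + 0 − 1 − 6 − 3)/10 = 1.7000
Numerator Σ_{t=1}^{9}(z_t−z̄)(z_{t+1}−z̄) = 147.3100
Denominator Σ(z_t−z̄)² = 210.1000
r_1 = 147.3100 / 210.1000 = 0.701

0.701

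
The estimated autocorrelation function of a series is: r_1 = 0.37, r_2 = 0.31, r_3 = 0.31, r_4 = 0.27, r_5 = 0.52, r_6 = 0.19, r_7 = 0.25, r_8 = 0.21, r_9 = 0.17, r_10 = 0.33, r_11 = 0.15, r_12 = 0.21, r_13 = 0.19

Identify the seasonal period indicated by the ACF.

The largest autocorrelation is r_5 = 0.52; the remaining lags stay at or below 0.37. The elevated value at lag 1 (0.37), dropping to 0.31 at lag 2, reflects decaying short-term dependence rather than seasonality.
The dominant spike at lag 5 indicates a seasonal period of 5.

5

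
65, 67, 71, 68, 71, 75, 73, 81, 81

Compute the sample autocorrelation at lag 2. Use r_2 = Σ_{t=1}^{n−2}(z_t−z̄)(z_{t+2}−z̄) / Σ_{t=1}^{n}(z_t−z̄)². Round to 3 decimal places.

0.196

Mean z̄ = (65 + 67 + 71 + 68 + 71 + 75 + 73 + 81 + 81)/9 = 72.4444
Σ(z_t−z̄)(z_{t+2}−z̄) = (10.7531) + (24.1975) + (2.0864) + (-11.3580) + (-0.8025) + (21.8642) + (4.7531) = 51.4938
Denominator Σ(z_t−z̄)² = 262.2222
r_2 = 51.4938 / 262.2222 = 0.196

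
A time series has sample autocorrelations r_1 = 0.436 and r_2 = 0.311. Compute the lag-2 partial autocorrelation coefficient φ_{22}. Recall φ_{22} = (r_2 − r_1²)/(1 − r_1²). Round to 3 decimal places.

0.149

φ_{22} = (r_2 − r_1²) / (1 − r_1²)
r_1² = (0.436)² = 0.190096
Numerator = 0.311 − 0.1901 = 0.1209; denominator = 1 − 0.1901 = 0.8099
φ_{22} = 0.1209 / 0.8099 = 0.149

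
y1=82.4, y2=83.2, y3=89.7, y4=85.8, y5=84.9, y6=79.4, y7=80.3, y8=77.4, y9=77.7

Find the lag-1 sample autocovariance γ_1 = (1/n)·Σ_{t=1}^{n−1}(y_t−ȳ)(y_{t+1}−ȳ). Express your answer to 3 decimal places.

Mean ȳ = (82.4 + 83.2 + 89.7 + 85.8 + 84.9 + 79.4 + 80.3 + 77.4 + 77.7)/9 = 82.3111
Σ_{t=1}^{8}(y_t−ȳ)(y_{t+1}−ȳ) = 72.2988
γ_1 = 72.2988 / 9 = 8.033

8.033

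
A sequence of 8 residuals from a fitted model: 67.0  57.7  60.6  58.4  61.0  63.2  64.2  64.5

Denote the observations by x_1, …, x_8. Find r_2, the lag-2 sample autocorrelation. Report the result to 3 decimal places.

0.093

Mean x̄ = (67.0 + 57.7 + 60.6 + 58.4 + 61.0 + 63.2 + 64.2 + 64.5)/8 = 62.0750
Deviations from mean: 4.9250, -4.3750, -1.4750, -3.6750, -1.0750, 1.1250, 2.1250, 2.4250
Numerator Σ_{t=1}^{6}(x_t−x̄)(x_{t+2}−x̄) = 6.7088
Denominator Σ(x_t−x̄)² = 71.8950
r_2 = 6.7088 / 71.8950 = 0.093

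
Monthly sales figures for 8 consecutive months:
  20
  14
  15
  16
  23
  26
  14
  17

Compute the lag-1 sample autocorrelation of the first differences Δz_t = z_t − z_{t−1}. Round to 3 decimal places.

-0.199

First differences Δz: -6, 1, 1, 7, 3, -12, 3
Mean of differences = -0.4286
Numerator Σ(Δz_t−Δz̄)(Δz_{t+1}−Δz̄) = -49.1837
Denominator Σ(Δz_t−Δz̄)² = 247.7143
r_1(Δz) = -49.1837 / 247.7143 = -0.199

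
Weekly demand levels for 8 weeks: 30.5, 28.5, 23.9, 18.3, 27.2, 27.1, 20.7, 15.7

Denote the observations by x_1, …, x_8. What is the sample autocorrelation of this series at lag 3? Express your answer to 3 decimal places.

-0.158

Mean x̄ = (30.5 + 28.5 + 23.9 + 18.3 + 27.2 + 27.1 + 20.7 + 15.7)/8 = 23.9875
Numerator Σ_{t=1}^{5}(x_t−x̄)(x_{t+3}−x̄) = -30.7417
Denominator Σ(x_t−x̄)² = 194.6288
r_3 = -30.7417 / 194.6288 = -0.158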